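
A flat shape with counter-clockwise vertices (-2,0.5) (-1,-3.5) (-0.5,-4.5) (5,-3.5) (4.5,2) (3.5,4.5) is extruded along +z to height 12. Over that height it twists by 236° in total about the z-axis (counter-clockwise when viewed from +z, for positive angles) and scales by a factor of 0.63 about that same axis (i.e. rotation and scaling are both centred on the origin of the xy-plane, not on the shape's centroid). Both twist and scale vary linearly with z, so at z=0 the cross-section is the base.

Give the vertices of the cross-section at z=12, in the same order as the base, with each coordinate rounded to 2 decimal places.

Cross-section at z=12: (0.97,0.87) (-1.48,1.76) (-2.17,1.85) (-3.59,-1.38) (-0.54,-3.05) (1.12,-3.41)

t = z/height = 12/12 = 1
s = 1 + (scale-1)·z/height = 1 + (0.63-1)·12/12 = 0.630000
θ = twist·z/height = 236°·12/12 = 236.0000° = 4.118977 rad
cos θ = -0.559193, sin θ = -0.829038 (intermediates below are computed at full precision and shown rounded to 5 d.p.)
v1: (-2,0.5) → rotate → (1.53290,1.37848) → ×s → (0.96573,0.86844) → (0.97,0.87)
v2: (-1,-3.5) → rotate → (-2.34244,2.78621) → ×s → (-1.47574,1.75531) → (-1.48,1.76)
v3: (-0.5,-4.5) → rotate → (-3.45107,2.93089) → ×s → (-2.17418,1.84646) → (-2.17,1.85)
v4: (5,-3.5) → rotate → (-5.69760,-2.18801) → ×s → (-3.58949,-1.37845) → (-3.59,-1.38)
v5: (4.5,2) → rotate → (-0.85829,-4.84905) → ×s → (-0.54072,-3.05490) → (-0.54,-3.05)
v6: (3.5,4.5) → rotate → (1.77349,-5.41800) → ×s → (1.11730,-3.41334) → (1.12,-3.41)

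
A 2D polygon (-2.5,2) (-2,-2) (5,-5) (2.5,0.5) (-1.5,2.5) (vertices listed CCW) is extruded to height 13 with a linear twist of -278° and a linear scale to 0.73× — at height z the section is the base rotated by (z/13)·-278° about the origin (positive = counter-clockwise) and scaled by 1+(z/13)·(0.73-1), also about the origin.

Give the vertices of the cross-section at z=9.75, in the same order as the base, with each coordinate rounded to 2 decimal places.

t = z/height = 9.75/13 = 0.75
s = 1 + (scale-1)·z/height = 1 + (0.73-1)·9.75/13 = 0.797500
θ = twist·z/height = -278°·9.75/13 = -208.5000° = -3.639011 rad
cos θ = -0.878817, sin θ = 0.477159 (intermediates below are computed at full precision and shown rounded to 5 d.p.)
v1: (-2.5,2) → rotate → (1.24273,-2.95053) → ×s → (0.99107,-2.35305) → (0.99,-2.35)
v2: (-2,-2) → rotate → (2.71195,0.80332) → ×s → (2.16278,0.64065) → (2.16,0.64)
v3: (5,-5) → rotate → (-2.00829,6.77988) → ×s → (-1.60161,5.40695) → (-1.60,5.41)
v4: (2.5,0.5) → rotate → (-2.43562,0.75349) → ×s → (-1.94241,0.60091) → (-1.94,0.60)
v5: (-1.5,2.5) → rotate → (0.12533,-2.91278) → ×s → (0.09995,-2.32294) → (0.10,-2.32)

Cross-section at z=9.75: (0.99,-2.35) (2.16,0.64) (-1.60,5.41) (-1.94,0.60) (0.10,-2.32)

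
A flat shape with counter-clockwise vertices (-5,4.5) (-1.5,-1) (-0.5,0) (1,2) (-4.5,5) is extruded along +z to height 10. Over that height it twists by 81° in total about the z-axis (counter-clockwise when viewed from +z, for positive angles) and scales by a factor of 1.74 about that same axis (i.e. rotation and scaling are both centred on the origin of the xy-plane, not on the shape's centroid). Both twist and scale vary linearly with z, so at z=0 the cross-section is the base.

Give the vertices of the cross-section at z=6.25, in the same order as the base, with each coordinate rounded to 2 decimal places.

Cross-section at z=6.25: (-9.73,-1.48) (-0.26,-2.62) (-0.46,-0.57) (-1.33,2.99) (-9.83,-0.45)

t = z/height = 6.25/10 = 0.625
s = 1 + (scale-1)·z/height = 1 + (1.74-1)·6.25/10 = 1.462500
θ = twist·z/height = 81°·6.25/10 = 50.6250° = 0.883573 rad
cos θ = 0.634393, sin θ = 0.773010 (intermediates below are computed at full precision and shown rounded to 5 d.p.)
v1: (-5,4.5) → rotate → (-6.65051,-1.01028) → ×s → (-9.72638,-1.47754) → (-9.73,-1.48)
v2: (-1.5,-1) → rotate → (-0.17858,-1.79391) → ×s → (-0.26117,-2.62359) → (-0.26,-2.62)
v3: (-0.5,0) → rotate → (-0.31720,-0.38651) → ×s → (-0.46390,-0.56526) → (-0.46,-0.57)
v4: (1,2) → rotate → (-0.91163,2.04180) → ×s → (-1.33326,2.98613) → (-1.33,2.99)
v5: (-4.5,5) → rotate → (-6.71982,-0.30658) → ×s → (-9.82774,-0.44837) → (-9.83,-0.45)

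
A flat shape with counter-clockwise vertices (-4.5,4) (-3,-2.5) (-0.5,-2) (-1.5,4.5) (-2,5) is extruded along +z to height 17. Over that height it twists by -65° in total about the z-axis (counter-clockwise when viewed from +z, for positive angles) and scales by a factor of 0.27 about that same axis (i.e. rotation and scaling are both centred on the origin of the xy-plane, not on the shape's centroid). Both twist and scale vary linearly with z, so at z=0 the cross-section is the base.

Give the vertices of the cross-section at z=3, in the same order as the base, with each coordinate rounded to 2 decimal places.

t = z/height = 3/17 = 0.176471
s = 1 + (scale-1)·z/height = 1 + (0.27-1)·3/17 = 0.871176
θ = twist·z/height = -65°·3/17 = -11.4706° = -0.200200 rad
cos θ = 0.980027, sin θ = -0.198865 (intermediates below are computed at full precision and shown rounded to 5 d.p.)
v1: (-4.5,4) → rotate → (-3.61466,4.81500) → ×s → (-3.14901,4.19471) → (-3.15,4.19)
v2: (-3,-2.5) → rotate → (-3.43724,-1.85347) → ×s → (-2.99445,-1.61470) → (-2.99,-1.61)
v3: (-0.5,-2) → rotate → (-0.88774,-1.86062) → ×s → (-0.77338,-1.62093) → (-0.77,-1.62)
v4: (-1.5,4.5) → rotate → (-0.57515,4.70842) → ×s → (-0.50106,4.10186) → (-0.50,4.10)
v5: (-2,5) → rotate → (-0.96573,5.29786) → ×s → (-0.84132,4.61537) → (-0.84,4.62)

Cross-section at z=3: (-3.15,4.19) (-2.99,-1.61) (-0.77,-1.62) (-0.50,4.10) (-0.84,4.62)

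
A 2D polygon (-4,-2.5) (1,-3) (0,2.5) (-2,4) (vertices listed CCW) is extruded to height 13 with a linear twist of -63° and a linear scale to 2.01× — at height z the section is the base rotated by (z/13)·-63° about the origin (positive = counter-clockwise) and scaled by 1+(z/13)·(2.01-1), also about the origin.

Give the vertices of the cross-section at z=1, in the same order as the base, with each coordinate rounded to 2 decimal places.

t = z/height = 1/13 = 0.0769231
s = 1 + (scale-1)·z/height = 1 + (2.01-1)·1/13 = 1.077692
θ = twist·z/height = -63°·1/13 = -4.8462° = -0.084581 rad
cos θ = 0.996425, sin θ = -0.084481 (intermediates below are computed at full precision and shown rounded to 5 d.p.)
v1: (-4,-2.5) → rotate → (-4.19690,-2.15314) → ×s → (-4.52297,-2.32042) → (-4.52,-2.32)
v2: (1,-3) → rotate → (0.74298,-3.07376) → ×s → (0.80071,-3.31256) → (0.80,-3.31)
v3: (0,2.5) → rotate → (0.21120,2.49106) → ×s → (0.22761,2.68460) → (0.23,2.68)
v4: (-2,4) → rotate → (-1.65493,4.15466) → ×s → (-1.78350,4.47745) → (-1.78,4.48)

Cross-section at z=1: (-4.52,-2.32) (0.80,-3.31) (0.23,2.68) (-1.78,4.48)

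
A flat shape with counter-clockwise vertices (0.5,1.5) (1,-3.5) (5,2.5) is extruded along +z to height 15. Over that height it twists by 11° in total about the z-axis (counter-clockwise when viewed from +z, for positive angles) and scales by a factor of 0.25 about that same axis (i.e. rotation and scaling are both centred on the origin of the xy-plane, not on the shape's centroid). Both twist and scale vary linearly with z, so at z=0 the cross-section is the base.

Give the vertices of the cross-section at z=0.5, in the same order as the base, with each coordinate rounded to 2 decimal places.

Cross-section at z=0.5: (0.48,1.47) (1.00,-3.41) (4.86,2.47)

t = z/height = 0.5/15 = 0.0333333
s = 1 + (scale-1)·z/height = 1 + (0.25-1)·0.5/15 = 0.975000
θ = twist·z/height = 11°·0.5/15 = 0.3667° = 0.006400 rad
cos θ = 0.999980, sin θ = 0.006399 (intermediates below are computed at full precision and shown rounded to 5 d.p.)
v1: (0.5,1.5) → rotate → (0.49039,1.50317) → ×s → (0.47813,1.46559) → (0.48,1.47)
v2: (1,-3.5) → rotate → (1.02238,-3.49353) → ×s → (0.99682,-3.40619) → (1.00,-3.41)
v3: (5,2.5) → rotate → (4.98390,2.53195) → ×s → (4.85930,2.46865) → (4.86,2.47)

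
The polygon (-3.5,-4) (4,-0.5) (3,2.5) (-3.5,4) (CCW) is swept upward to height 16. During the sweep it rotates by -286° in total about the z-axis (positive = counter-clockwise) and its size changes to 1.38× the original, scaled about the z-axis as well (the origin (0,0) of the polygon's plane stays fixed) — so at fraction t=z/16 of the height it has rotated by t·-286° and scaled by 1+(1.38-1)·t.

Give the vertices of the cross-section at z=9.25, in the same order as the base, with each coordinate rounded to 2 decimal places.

Cross-section at z=9.25: (2.90,5.80) (-4.87,-0.64) (-2.77,-3.88) (5.36,-3.64)

t = z/height = 9.25/16 = 0.578125
s = 1 + (scale-1)·z/height = 1 + (1.38-1)·9.25/16 = 1.219688
θ = twist·z/height = -286°·9.25/16 = -165.3438° = -2.885793 rad
cos θ = -0.967461, sin θ = -0.253019 (intermediates below are computed at full precision and shown rounded to 5 d.p.)
v1: (-3.5,-4) → rotate → (2.37404,4.75541) → ×s → (2.89558,5.80012) → (2.90,5.80)
v2: (4,-0.5) → rotate → (-3.99635,-0.52835) → ×s → (-4.87430,-0.64442) → (-4.87,-0.64)
v3: (3,2.5) → rotate → (-2.26984,-3.17771) → ×s → (-2.76849,-3.87581) → (-2.77,-3.88)
v4: (-3.5,4) → rotate → (4.39819,-2.98428) → ×s → (5.36442,-3.63989) → (5.36,-3.64)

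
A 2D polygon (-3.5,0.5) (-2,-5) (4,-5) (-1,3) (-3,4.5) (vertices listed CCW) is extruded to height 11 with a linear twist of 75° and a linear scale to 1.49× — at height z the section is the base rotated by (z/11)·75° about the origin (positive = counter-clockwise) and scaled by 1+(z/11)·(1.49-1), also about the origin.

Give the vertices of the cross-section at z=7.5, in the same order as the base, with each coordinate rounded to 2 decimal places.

t = z/height = 7.5/11 = 0.681818
s = 1 + (scale-1)·z/height = 1 + (1.49-1)·7.5/11 = 1.334091
θ = twist·z/height = 75°·7.5/11 = 51.1364° = 0.892498 rad
cos θ = 0.627469, sin θ = 0.778642 (intermediates below are computed at full precision and shown rounded to 5 d.p.)
v1: (-3.5,0.5) → rotate → (-2.58546,-2.41151) → ×s → (-3.44924,-3.21717) → (-3.45,-3.22)
v2: (-2,-5) → rotate → (2.63827,-4.69463) → ×s → (3.51969,-6.26306) → (3.52,-6.26)
v3: (4,-5) → rotate → (6.40308,-0.02278) → ×s → (8.54230,-0.03039) → (8.54,-0.03)
v4: (-1,3) → rotate → (-2.96339,1.10377) → ×s → (-3.95344,1.47252) → (-3.95,1.47)
v5: (-3,4.5) → rotate → (-5.38629,0.48769) → ×s → (-7.18581,0.65062) → (-7.19,0.65)

Cross-section at z=7.5: (-3.45,-3.22) (3.52,-6.26) (8.54,-0.03) (-3.95,1.47) (-7.19,0.65)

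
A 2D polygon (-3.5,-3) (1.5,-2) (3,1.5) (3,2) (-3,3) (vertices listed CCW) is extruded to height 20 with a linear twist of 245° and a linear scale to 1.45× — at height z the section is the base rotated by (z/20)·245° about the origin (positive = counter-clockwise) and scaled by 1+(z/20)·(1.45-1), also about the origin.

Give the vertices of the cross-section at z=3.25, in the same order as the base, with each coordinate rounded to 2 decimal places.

t = z/height = 3.25/20 = 0.1625
s = 1 + (scale-1)·z/height = 1 + (1.45-1)·3.25/20 = 1.073125
θ = twist·z/height = 245°·3.25/20 = 39.8125° = 0.694859 rad
cos θ = 0.768144, sin θ = 0.640277 (intermediates below are computed at full precision and shown rounded to 5 d.p.)
v1: (-3.5,-3) → rotate → (-0.76767,-4.54540) → ×s → (-0.82381,-4.87778) → (-0.82,-4.88)
v2: (1.5,-2) → rotate → (2.43277,-0.57587) → ×s → (2.61067,-0.61798) → (2.61,-0.62)
v3: (3,1.5) → rotate → (1.34402,3.07305) → ×s → (1.44230,3.29776) → (1.44,3.30)
v4: (3,2) → rotate → (1.02388,3.45712) → ×s → (1.09875,3.70992) → (1.10,3.71)
v5: (-3,3) → rotate → (-4.22526,0.38360) → ×s → (-4.53424,0.41165) → (-4.53,0.41)

Cross-section at z=3.25: (-0.82,-4.88) (2.61,-0.62) (1.44,3.30) (1.10,3.71) (-4.53,0.41)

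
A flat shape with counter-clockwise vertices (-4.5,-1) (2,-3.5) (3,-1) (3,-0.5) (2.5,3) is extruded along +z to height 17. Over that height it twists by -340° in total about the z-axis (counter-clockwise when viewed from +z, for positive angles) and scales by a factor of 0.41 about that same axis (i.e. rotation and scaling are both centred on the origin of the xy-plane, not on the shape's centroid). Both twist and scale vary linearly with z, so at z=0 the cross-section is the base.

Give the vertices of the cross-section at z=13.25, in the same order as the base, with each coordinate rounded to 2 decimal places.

Cross-section at z=13.25: (0.75,-2.37) (1.79,1.24) (0.40,1.66) (0.13,1.64) (-1.73,1.20)

t = z/height = 13.25/17 = 0.779412
s = 1 + (scale-1)·z/height = 1 + (0.41-1)·13.25/17 = 0.540147
θ = twist·z/height = -340°·13.25/17 = -265.0000° = -4.625123 rad
cos θ = -0.087156, sin θ = 0.996195 (intermediates below are computed at full precision and shown rounded to 5 d.p.)
v1: (-4.5,-1) → rotate → (1.38840,-4.39572) → ×s → (0.74994,-2.37434) → (0.75,-2.37)
v2: (2,-3.5) → rotate → (3.31237,2.29743) → ×s → (1.78917,1.24095) → (1.79,1.24)
v3: (3,-1) → rotate → (0.73473,3.07574) → ×s → (0.39686,1.66135) → (0.40,1.66)
v4: (3,-0.5) → rotate → (0.23663,3.03216) → ×s → (0.12782,1.63781) → (0.13,1.64)
v5: (2.5,3) → rotate → (-3.20647,2.22902) → ×s → (-1.73197,1.20400) → (-1.73,1.20)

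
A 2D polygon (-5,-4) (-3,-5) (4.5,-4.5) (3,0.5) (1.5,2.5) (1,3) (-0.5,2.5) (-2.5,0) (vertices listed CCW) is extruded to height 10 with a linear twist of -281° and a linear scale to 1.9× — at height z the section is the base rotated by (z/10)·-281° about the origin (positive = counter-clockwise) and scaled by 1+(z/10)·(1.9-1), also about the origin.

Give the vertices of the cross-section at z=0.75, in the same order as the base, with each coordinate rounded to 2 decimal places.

t = z/height = 0.75/10 = 0.075
s = 1 + (scale-1)·z/height = 1 + (1.9-1)·0.75/10 = 1.067500
θ = twist·z/height = -281°·0.75/10 = -21.0750° = -0.367828 rad
cos θ = 0.933111, sin θ = -0.359590 (intermediates below are computed at full precision and shown rounded to 5 d.p.)
v1: (-5,-4) → rotate → (-6.10391,-1.93449) → ×s → (-6.51593,-2.06507) → (-6.52,-2.07)
v2: (-3,-5) → rotate → (-4.59728,-3.58678) → ×s → (-4.90760,-3.82889) → (-4.91,-3.83)
v3: (4.5,-4.5) → rotate → (2.58084,-5.81715) → ×s → (2.75505,-6.20981) → (2.76,-6.21)
v4: (3,0.5) → rotate → (2.97913,-0.61221) → ×s → (3.18022,-0.65354) → (3.18,-0.65)
v5: (1.5,2.5) → rotate → (2.29864,1.79339) → ×s → (2.45380,1.91445) → (2.45,1.91)
v6: (1,3) → rotate → (2.01188,2.43974) → ×s → (2.14768,2.60442) → (2.15,2.60)
v7: (-0.5,2.5) → rotate → (0.43242,2.51257) → ×s → (0.46161,2.68217) → (0.46,2.68)
v8: (-2.5,0) → rotate → (-2.33278,0.89897) → ×s → (-2.49024,0.95966) → (-2.49,0.96)

Cross-section at z=0.75: (-6.52,-2.07) (-4.91,-3.83) (2.76,-6.21) (3.18,-0.65) (2.45,1.91) (2.15,2.60) (0.46,2.68) (-2.49,0.96)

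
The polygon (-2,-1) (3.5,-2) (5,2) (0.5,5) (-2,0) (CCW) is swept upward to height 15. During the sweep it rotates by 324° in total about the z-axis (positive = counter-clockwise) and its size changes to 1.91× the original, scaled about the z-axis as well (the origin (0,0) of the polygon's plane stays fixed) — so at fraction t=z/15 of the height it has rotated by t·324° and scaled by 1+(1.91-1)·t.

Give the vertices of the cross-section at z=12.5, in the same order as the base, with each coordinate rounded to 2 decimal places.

Cross-section at z=12.5: (-1.76,3.52) (-3.52,-6.15) (3.52,-8.79) (8.79,-0.88) (0.00,3.52)

t = z/height = 12.5/15 = 0.833333
s = 1 + (scale-1)·z/height = 1 + (1.91-1)·12.5/15 = 1.758333
θ = twist·z/height = 324°·12.5/15 = 270.0000° = 4.712389 rad
cos θ = 0.000000, sin θ = -1.000000 (intermediates below are computed at full precision and shown rounded to 5 d.p.)
v1: (-2,-1) → rotate → (-1.00000,2.00000) → ×s → (-1.75833,3.51667) → (-1.76,3.52)
v2: (3.5,-2) → rotate → (-2.00000,-3.50000) → ×s → (-3.51667,-6.15417) → (-3.52,-6.15)
v3: (5,2) → rotate → (2.00000,-5.00000) → ×s → (3.51667,-8.79167) → (3.52,-8.79)
v4: (0.5,5) → rotate → (5.00000,-0.50000) → ×s → (8.79167,-0.87917) → (8.79,-0.88)
v5: (-2,0) → rotate → (0.00000,2.00000) → ×s → (0.00000,3.51667) → (0.00,3.52)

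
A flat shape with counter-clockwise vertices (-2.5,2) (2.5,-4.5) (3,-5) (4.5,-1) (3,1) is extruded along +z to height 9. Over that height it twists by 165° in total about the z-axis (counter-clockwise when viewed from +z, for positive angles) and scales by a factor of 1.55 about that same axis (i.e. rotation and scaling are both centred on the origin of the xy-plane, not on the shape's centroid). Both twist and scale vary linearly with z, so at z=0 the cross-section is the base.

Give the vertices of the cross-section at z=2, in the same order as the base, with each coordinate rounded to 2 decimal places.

t = z/height = 2/9 = 0.222222
s = 1 + (scale-1)·z/height = 1 + (1.55-1)·2/9 = 1.122222
θ = twist·z/height = 165°·2/9 = 36.6667° = 0.639954 rad
cos θ = 0.802123, sin θ = 0.597159 (intermediates below are computed at full precision and shown rounded to 5 d.p.)
v1: (-2.5,2) → rotate → (-3.19963,0.11135) → ×s → (-3.59069,0.12496) → (-3.59,0.12)
v2: (2.5,-4.5) → rotate → (4.69252,-2.11666) → ×s → (5.26605,-2.37536) → (5.27,-2.38)
v3: (3,-5) → rotate → (5.39216,-2.21914) → ×s → (6.05120,-2.49037) → (6.05,-2.49)
v4: (4.5,-1) → rotate → (4.20671,1.88509) → ×s → (4.72087,2.11549) → (4.72,2.12)
v5: (3,1) → rotate → (1.80921,2.59360) → ×s → (2.03034,2.91059) → (2.03,2.91)

Cross-section at z=2: (-3.59,0.12) (5.27,-2.38) (6.05,-2.49) (4.72,2.12) (2.03,2.91)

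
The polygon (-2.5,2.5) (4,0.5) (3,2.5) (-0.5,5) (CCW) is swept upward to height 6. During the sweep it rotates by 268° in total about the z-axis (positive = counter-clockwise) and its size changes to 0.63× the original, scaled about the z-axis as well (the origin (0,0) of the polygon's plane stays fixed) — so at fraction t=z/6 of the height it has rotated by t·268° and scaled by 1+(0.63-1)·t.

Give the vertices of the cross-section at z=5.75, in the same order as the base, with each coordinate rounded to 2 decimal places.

t = z/height = 5.75/6 = 0.958333
s = 1 + (scale-1)·z/height = 1 + (0.63-1)·5.75/6 = 0.645417
θ = twist·z/height = 268°·5.75/6 = 256.8333° = 4.482587 rad
cos θ = -0.227784, sin θ = -0.973712 (intermediates below are computed at full precision and shown rounded to 5 d.p.)
v1: (-2.5,2.5) → rotate → (3.00374,1.86482) → ×s → (1.93866,1.20358) → (1.94,1.20)
v2: (4,0.5) → rotate → (-0.42428,-4.00874) → ×s → (-0.27384,-2.58731) → (-0.27,-2.59)
v3: (3,2.5) → rotate → (1.75093,-3.49060) → ×s → (1.13008,-2.25289) → (1.13,-2.25)
v4: (-0.5,5) → rotate → (4.98245,-0.65207) → ×s → (3.21576,-0.42085) → (3.22,-0.42)

Cross-section at z=5.75: (1.94,1.20) (-0.27,-2.59) (1.13,-2.25) (3.22,-0.42)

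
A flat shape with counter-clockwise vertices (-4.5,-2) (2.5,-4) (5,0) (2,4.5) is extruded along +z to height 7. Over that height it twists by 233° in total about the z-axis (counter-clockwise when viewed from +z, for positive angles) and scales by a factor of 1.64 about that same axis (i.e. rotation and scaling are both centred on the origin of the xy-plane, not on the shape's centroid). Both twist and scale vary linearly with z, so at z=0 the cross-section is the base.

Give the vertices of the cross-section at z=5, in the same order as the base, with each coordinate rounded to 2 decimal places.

Cross-section at z=5: (7.06,1.29) (-2.17,6.52) (-7.08,1.71) (-4.37,-5.69)

t = z/height = 5/7 = 0.714286
s = 1 + (scale-1)·z/height = 1 + (1.64-1)·5/7 = 1.457143
θ = twist·z/height = 233°·5/7 = 166.4286° = 2.904727 rad
cos θ = -0.972078, sin θ = 0.234657 (intermediates below are computed at full precision and shown rounded to 5 d.p.)
v1: (-4.5,-2) → rotate → (4.84367,0.88820) → ×s → (7.05791,1.29423) → (7.06,1.29)
v2: (2.5,-4) → rotate → (-1.49157,4.47496) → ×s → (-2.17342,6.52065) → (-2.17,6.52)
v3: (5,0) → rotate → (-4.86039,1.17329) → ×s → (-7.08228,1.70965) → (-7.08,1.71)
v4: (2,4.5) → rotate → (-3.00011,-3.90504) → ×s → (-4.37160,-5.69020) → (-4.37,-5.69)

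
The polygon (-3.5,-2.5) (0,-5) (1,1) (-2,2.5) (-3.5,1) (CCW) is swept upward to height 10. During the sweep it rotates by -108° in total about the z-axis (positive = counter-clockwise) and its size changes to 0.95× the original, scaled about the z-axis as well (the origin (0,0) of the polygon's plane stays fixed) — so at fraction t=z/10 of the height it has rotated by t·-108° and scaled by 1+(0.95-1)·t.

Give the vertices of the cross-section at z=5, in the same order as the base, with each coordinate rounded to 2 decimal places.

t = z/height = 5/10 = 0.5
s = 1 + (scale-1)·z/height = 1 + (0.95-1)·5/10 = 0.975000
θ = twist·z/height = -108°·5/10 = -54.0000° = -0.942478 rad
cos θ = 0.587785, sin θ = -0.809017 (intermediates below are computed at full precision and shown rounded to 5 d.p.)
v1: (-3.5,-2.5) → rotate → (-4.07979,1.36210) → ×s → (-3.97780,1.32804) → (-3.98,1.33)
v2: (0,-5) → rotate → (-4.04508,-2.93893) → ×s → (-3.94396,-2.86545) → (-3.94,-2.87)
v3: (1,1) → rotate → (1.39680,-0.22123) → ×s → (1.36188,-0.21570) → (1.36,-0.22)
v4: (-2,2.5) → rotate → (0.84697,3.08750) → ×s → (0.82580,3.01031) → (0.83,3.01)
v5: (-3.5,1) → rotate → (-1.24823,3.41934) → ×s → (-1.21703,3.33386) → (-1.22,3.33)

Cross-section at z=5: (-3.98,1.33) (-3.94,-2.87) (1.36,-0.22) (0.83,3.01) (-1.22,3.33)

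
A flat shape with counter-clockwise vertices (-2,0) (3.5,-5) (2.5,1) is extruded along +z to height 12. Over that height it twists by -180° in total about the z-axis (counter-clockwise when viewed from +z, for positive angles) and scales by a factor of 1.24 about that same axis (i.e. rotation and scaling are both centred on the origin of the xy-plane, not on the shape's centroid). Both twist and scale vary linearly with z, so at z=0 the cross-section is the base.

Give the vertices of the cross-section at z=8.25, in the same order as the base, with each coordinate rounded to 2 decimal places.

Cross-section at z=8.25: (1.29,1.94) (-7.11,-0.15) (-0.65,-3.07)

t = z/height = 8.25/12 = 0.6875
s = 1 + (scale-1)·z/height = 1 + (1.24-1)·8.25/12 = 1.165000
θ = twist·z/height = -180°·8.25/12 = -123.7500° = -2.159845 rad
cos θ = -0.555570, sin θ = -0.831470 (intermediates below are computed at full precision and shown rounded to 5 d.p.)
v1: (-2,0) → rotate → (1.11114,1.66294) → ×s → (1.29448,1.93732) → (1.29,1.94)
v2: (3.5,-5) → rotate → (-6.10184,-0.13229) → ×s → (-7.10865,-0.15412) → (-7.11,-0.15)
v3: (2.5,1) → rotate → (-0.55746,-2.63424) → ×s → (-0.64944,-3.06889) → (-0.65,-3.07)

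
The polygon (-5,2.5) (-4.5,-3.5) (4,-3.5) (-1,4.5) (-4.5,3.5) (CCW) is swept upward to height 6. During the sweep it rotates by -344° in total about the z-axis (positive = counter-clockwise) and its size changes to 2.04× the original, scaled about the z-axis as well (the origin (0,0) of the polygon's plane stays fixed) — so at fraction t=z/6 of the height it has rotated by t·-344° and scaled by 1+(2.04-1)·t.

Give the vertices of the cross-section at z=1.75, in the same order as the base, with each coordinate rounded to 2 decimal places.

Cross-section at z=1.75: (4.37,5.83) (-3.44,6.59) (-5.42,-4.31) (6.00,0.23) (5.54,4.95)

t = z/height = 1.75/6 = 0.291667
s = 1 + (scale-1)·z/height = 1 + (2.04-1)·1.75/6 = 1.303333
θ = twist·z/height = -344°·1.75/6 = -100.3333° = -1.751147 rad
cos θ = -0.179375, sin θ = -0.983781 (intermediates below are computed at full precision and shown rounded to 5 d.p.)
v1: (-5,2.5) → rotate → (3.35633,4.47047) → ×s → (4.37441,5.82651) → (4.37,5.83)
v2: (-4.5,-3.5) → rotate → (-2.63605,5.05482) → ×s → (-3.43565,6.58812) → (-3.44,6.59)
v3: (4,-3.5) → rotate → (-4.16073,-3.30731) → ×s → (-5.42282,-4.31053) → (-5.42,-4.31)
v4: (-1,4.5) → rotate → (4.60639,0.17660) → ×s → (6.00366,0.23016) → (6.00,0.23)
v5: (-4.5,3.5) → rotate → (4.25042,3.79920) → ×s → (5.53971,4.95163) → (5.54,4.95)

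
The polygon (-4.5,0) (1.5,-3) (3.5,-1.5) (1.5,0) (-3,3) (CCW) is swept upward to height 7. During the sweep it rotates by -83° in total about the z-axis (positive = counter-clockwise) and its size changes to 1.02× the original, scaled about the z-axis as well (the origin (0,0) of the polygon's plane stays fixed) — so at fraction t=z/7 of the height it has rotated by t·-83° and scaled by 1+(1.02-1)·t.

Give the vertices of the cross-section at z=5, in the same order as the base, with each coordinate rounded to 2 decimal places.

Cross-section at z=5: (-2.33,3.92) (-1.84,-2.86) (0.51,-3.83) (0.78,-1.31) (1.06,4.17)

t = z/height = 5/7 = 0.714286
s = 1 + (scale-1)·z/height = 1 + (1.02-1)·5/7 = 1.014286
θ = twist·z/height = -83°·5/7 = -59.2857° = -1.034731 rad
cos θ = 0.510757, sin θ = -0.859725 (intermediates below are computed at full precision and shown rounded to 5 d.p.)
v1: (-4.5,0) → rotate → (-2.29841,3.86876) → ×s → (-2.33124,3.92403) → (-2.33,3.92)
v2: (1.5,-3) → rotate → (-1.81304,-2.82186) → ×s → (-1.83894,-2.86217) → (-1.84,-2.86)
v3: (3.5,-1.5) → rotate → (0.49806,-3.77517) → ×s → (0.50518,-3.82910) → (0.51,-3.83)
v4: (1.5,0) → rotate → (0.76614,-1.28959) → ×s → (0.77708,-1.30801) → (0.78,-1.31)
v5: (-3,3) → rotate → (1.04690,4.11145) → ×s → (1.06186,4.17018) → (1.06,4.17)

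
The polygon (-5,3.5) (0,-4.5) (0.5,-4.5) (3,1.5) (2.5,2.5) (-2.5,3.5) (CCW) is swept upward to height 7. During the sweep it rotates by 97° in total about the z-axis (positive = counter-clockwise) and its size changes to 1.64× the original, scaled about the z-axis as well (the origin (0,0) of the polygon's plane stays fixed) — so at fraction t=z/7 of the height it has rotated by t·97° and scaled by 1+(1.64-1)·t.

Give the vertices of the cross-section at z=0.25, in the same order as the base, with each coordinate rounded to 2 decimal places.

t = z/height = 0.25/7 = 0.0357143
s = 1 + (scale-1)·z/height = 1 + (1.64-1)·0.25/7 = 1.022857
θ = twist·z/height = 97°·0.25/7 = 3.4643° = 0.060463 rad
cos θ = 0.998173, sin θ = 0.060426 (intermediates below are computed at full precision and shown rounded to 5 d.p.)
v1: (-5,3.5) → rotate → (-5.20236,3.19147) → ×s → (-5.32127,3.26442) → (-5.32,3.26)
v2: (0,-4.5) → rotate → (0.27192,-4.49178) → ×s → (0.27813,-4.59445) → (0.28,-4.59)
v3: (0.5,-4.5) → rotate → (0.77100,-4.46156) → ×s → (0.78863,-4.56354) → (0.79,-4.56)
v4: (3,1.5) → rotate → (2.90388,1.67854) → ×s → (2.97025,1.71690) → (2.97,1.72)
v5: (2.5,2.5) → rotate → (2.34437,2.64650) → ×s → (2.39795,2.70699) → (2.40,2.71)
v6: (-2.5,3.5) → rotate → (-2.70692,3.34254) → ×s → (-2.76880,3.41894) → (-2.77,3.42)

Cross-section at z=0.25: (-5.32,3.26) (0.28,-4.59) (0.79,-4.56) (2.97,1.72) (2.40,2.71) (-2.77,3.42)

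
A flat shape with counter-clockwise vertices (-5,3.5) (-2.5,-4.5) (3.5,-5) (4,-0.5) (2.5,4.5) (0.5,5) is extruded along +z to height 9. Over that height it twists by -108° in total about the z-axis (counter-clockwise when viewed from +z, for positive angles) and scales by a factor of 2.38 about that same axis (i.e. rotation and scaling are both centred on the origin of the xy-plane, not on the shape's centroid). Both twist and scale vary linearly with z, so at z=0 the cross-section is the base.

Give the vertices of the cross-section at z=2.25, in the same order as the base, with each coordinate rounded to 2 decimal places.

Cross-section at z=2.25: (-3.85,7.25) (-5.74,-3.87) (1.14,-8.13) (4.49,-3.04) (5.74,3.87) (3.65,5.69)

t = z/height = 2.25/9 = 0.25
s = 1 + (scale-1)·z/height = 1 + (2.38-1)·2.25/9 = 1.345000
θ = twist·z/height = -108°·2.25/9 = -27.0000° = -0.471239 rad
cos θ = 0.891007, sin θ = -0.453990 (intermediates below are computed at full precision and shown rounded to 5 d.p.)
v1: (-5,3.5) → rotate → (-2.86607,5.38848) → ×s → (-3.85486,7.24750) → (-3.85,7.25)
v2: (-2.5,-4.5) → rotate → (-4.27047,-2.87455) → ×s → (-5.74379,-3.86627) → (-5.74,-3.87)
v3: (3.5,-5) → rotate → (0.84857,-6.04400) → ×s → (1.14133,-8.12918) → (1.14,-8.13)
v4: (4,-0.5) → rotate → (3.33703,-2.26147) → ×s → (4.48831,-3.04167) → (4.49,-3.04)
v5: (2.5,4.5) → rotate → (4.27047,2.87455) → ×s → (5.74379,3.86627) → (5.74,3.87)
v6: (0.5,5) → rotate → (2.71546,4.22804) → ×s → (3.65229,5.68671) → (3.65,5.69)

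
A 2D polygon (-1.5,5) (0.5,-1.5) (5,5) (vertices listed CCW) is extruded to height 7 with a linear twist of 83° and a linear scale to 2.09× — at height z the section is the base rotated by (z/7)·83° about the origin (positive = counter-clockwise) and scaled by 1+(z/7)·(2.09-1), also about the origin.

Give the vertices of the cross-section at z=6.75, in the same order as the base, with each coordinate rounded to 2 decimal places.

Cross-section at z=6.75: (-10.63,-1.26) (3.21,0.48) (-8.33,11.88)

t = z/height = 6.75/7 = 0.964286
s = 1 + (scale-1)·z/height = 1 + (2.09-1)·6.75/7 = 2.051071
θ = twist·z/height = 83°·6.75/7 = 80.0357° = 1.396887 rad
cos θ = 0.173034, sin θ = 0.984916 (intermediates below are computed at full precision and shown rounded to 5 d.p.)
v1: (-1.5,5) → rotate → (-5.18413,-0.61220) → ×s → (-10.63302,-1.25567) → (-10.63,-1.26)
v2: (0.5,-1.5) → rotate → (1.56389,0.23291) → ×s → (3.20765,0.47771) → (3.21,0.48)
v3: (5,5) → rotate → (-4.05941,5.78975) → ×s → (-8.32613,11.87519) → (-8.33,11.88)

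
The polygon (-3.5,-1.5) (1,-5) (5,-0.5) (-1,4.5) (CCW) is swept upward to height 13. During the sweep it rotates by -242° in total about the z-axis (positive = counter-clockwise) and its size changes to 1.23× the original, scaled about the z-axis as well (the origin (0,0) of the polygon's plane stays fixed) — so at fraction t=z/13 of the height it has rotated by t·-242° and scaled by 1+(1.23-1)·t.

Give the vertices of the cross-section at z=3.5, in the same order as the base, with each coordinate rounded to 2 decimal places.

Cross-section at z=3.5: (-3.01,2.70) (-4.37,-3.19) (1.75,-5.04) (3.89,2.97)

t = z/height = 3.5/13 = 0.269231
s = 1 + (scale-1)·z/height = 1 + (1.23-1)·3.5/13 = 1.061923
θ = twist·z/height = -242°·3.5/13 = -65.1538° = -1.137149 rad
cos θ = 0.420183, sin θ = -0.907439 (intermediates below are computed at full precision and shown rounded to 5 d.p.)
v1: (-3.5,-1.5) → rotate → (-2.83180,2.54576) → ×s → (-3.00715,2.70340) → (-3.01,2.70)
v2: (1,-5) → rotate → (-4.11701,-3.00836) → ×s → (-4.37195,-3.19464) → (-4.37,-3.19)
v3: (5,-0.5) → rotate → (1.64720,-4.74729) → ×s → (1.74920,-5.04125) → (1.75,-5.04)
v4: (-1,4.5) → rotate → (3.66329,2.79826) → ×s → (3.89014,2.97154) → (3.89,2.97)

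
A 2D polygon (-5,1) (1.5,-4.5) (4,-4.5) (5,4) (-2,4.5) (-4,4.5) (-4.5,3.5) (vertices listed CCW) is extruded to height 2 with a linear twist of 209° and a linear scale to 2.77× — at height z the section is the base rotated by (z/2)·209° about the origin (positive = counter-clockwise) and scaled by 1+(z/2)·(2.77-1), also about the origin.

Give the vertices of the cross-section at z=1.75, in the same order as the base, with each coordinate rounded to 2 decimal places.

t = z/height = 1.75/2 = 0.875
s = 1 + (scale-1)·z/height = 1 + (2.77-1)·1.75/2 = 2.548750
θ = twist·z/height = 209°·1.75/2 = 182.8750° = 3.191771 rad
cos θ = -0.998741, sin θ = -0.050157 (intermediates below are computed at full precision and shown rounded to 5 d.p.)
v1: (-5,1) → rotate → (5.04386,-0.74796) → ×s → (12.85555,-1.90635) → (12.86,-1.91)
v2: (1.5,-4.5) → rotate → (-1.72382,4.41910) → ×s → (-4.39358,11.26318) → (-4.39,11.26)
v3: (4,-4.5) → rotate → (-4.22067,4.29371) → ×s → (-10.75744,10.94359) → (-10.76,10.94)
v4: (5,4) → rotate → (-4.79308,-4.24575) → ×s → (-12.21636,-10.82136) → (-12.22,-10.82)
v5: (-2,4.5) → rotate → (2.22319,-4.39402) → ×s → (5.66636,-11.19926) → (5.67,-11.20)
v6: (-4,4.5) → rotate → (4.22067,-4.29371) → ×s → (10.75744,-10.94359) → (10.76,-10.94)
v7: (-4.5,3.5) → rotate → (4.66989,-3.26989) → ×s → (11.90237,-8.33413) → (11.90,-8.33)

Cross-section at z=1.75: (12.86,-1.91) (-4.39,11.26) (-10.76,10.94) (-12.22,-10.82) (5.67,-11.20) (10.76,-10.94) (11.90,-8.33)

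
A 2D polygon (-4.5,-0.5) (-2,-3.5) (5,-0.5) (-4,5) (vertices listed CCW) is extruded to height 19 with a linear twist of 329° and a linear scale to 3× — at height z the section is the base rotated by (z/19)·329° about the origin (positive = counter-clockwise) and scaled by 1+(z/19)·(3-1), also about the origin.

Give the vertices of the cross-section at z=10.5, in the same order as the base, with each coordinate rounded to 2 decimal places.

t = z/height = 10.5/19 = 0.552632
s = 1 + (scale-1)·z/height = 1 + (3-1)·10.5/19 = 2.105263
θ = twist·z/height = 329°·10.5/19 = 181.8158° = 3.173284 rad
cos θ = -0.999498, sin θ = -0.031686 (intermediates below are computed at full precision and shown rounded to 5 d.p.)
v1: (-4.5,-0.5) → rotate → (4.48190,0.64234) → ×s → (9.43557,1.35229) → (9.44,1.35)
v2: (-2,-3.5) → rotate → (1.88809,3.56161) → ×s → (3.97493,7.49814) → (3.97,7.50)
v3: (5,-0.5) → rotate → (-5.01333,0.34132) → ×s → (-10.55438,0.71856) → (-10.55,0.72)
v4: (-4,5) → rotate → (4.15642,-4.87074) → ×s → (8.75036,-10.25420) → (8.75,-10.25)

Cross-section at z=10.5: (9.44,1.35) (3.97,7.50) (-10.55,0.72) (8.75,-10.25)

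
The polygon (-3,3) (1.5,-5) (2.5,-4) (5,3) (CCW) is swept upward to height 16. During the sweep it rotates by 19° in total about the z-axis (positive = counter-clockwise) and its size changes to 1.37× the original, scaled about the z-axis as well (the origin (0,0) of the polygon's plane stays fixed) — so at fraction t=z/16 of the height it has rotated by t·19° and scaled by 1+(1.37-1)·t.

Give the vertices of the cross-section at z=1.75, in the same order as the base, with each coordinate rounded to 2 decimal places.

t = z/height = 1.75/16 = 0.109375
s = 1 + (scale-1)·z/height = 1 + (1.37-1)·1.75/16 = 1.040469
θ = twist·z/height = 19°·1.75/16 = 2.0781° = 0.036270 rad
cos θ = 0.999342, sin θ = 0.036262 (intermediates below are computed at full precision and shown rounded to 5 d.p.)
v1: (-3,3) → rotate → (-3.10681,2.88924) → ×s → (-3.23254,3.00616) → (-3.23,3.01)
v2: (1.5,-5) → rotate → (1.68032,-4.94232) → ×s → (1.74832,-5.14233) → (1.75,-5.14)
v3: (2.5,-4) → rotate → (2.64340,-3.90671) → ×s → (2.75038,-4.06481) → (2.75,-4.06)
v4: (5,3) → rotate → (4.88793,3.17934) → ×s → (5.08573,3.30800) → (5.09,3.31)

Cross-section at z=1.75: (-3.23,3.01) (1.75,-5.14) (2.75,-4.06) (5.09,3.31)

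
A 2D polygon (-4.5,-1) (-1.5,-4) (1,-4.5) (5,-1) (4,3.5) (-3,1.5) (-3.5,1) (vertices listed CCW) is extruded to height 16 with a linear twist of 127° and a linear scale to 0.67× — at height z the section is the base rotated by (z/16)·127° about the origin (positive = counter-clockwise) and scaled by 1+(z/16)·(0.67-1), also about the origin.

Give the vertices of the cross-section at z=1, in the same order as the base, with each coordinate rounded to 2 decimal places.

t = z/height = 1/16 = 0.0625
s = 1 + (scale-1)·z/height = 1 + (0.67-1)·1/16 = 0.979375
θ = twist·z/height = 127°·1/16 = 7.9375° = 0.138536 rad
cos θ = 0.990419, sin θ = 0.138093 (intermediates below are computed at full precision and shown rounded to 5 d.p.)
v1: (-4.5,-1) → rotate → (-4.31879,-1.61184) → ×s → (-4.22972,-1.57859) → (-4.23,-1.58)
v2: (-1.5,-4) → rotate → (-0.93326,-4.16882) → ×s → (-0.91401,-4.08283) → (-0.91,-4.08)
v3: (1,-4.5) → rotate → (1.61184,-4.31879) → ×s → (1.57859,-4.22972) → (1.58,-4.23)
v4: (5,-1) → rotate → (5.09019,-0.29996) → ×s → (4.98520,-0.29377) → (4.99,-0.29)
v5: (4,3.5) → rotate → (3.47835,4.01884) → ×s → (3.40661,3.93595) → (3.41,3.94)
v6: (-3,1.5) → rotate → (-3.17840,1.07135) → ×s → (-3.11284,1.04925) → (-3.11,1.05)
v7: (-3.5,1) → rotate → (-3.60456,0.50709) → ×s → (-3.53022,0.49664) → (-3.53,0.50)

Cross-section at z=1: (-4.23,-1.58) (-0.91,-4.08) (1.58,-4.23) (4.99,-0.29) (3.41,3.94) (-3.11,1.05) (-3.53,0.50)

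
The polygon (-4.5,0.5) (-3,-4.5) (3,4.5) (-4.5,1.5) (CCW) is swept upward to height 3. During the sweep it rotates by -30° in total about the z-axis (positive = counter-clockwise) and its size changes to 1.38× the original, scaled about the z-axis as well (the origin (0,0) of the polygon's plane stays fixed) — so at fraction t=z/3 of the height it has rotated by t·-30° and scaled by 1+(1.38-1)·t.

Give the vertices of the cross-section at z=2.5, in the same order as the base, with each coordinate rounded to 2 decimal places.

t = z/height = 2.5/3 = 0.833333
s = 1 + (scale-1)·z/height = 1 + (1.38-1)·2.5/3 = 1.316667
θ = twist·z/height = -30°·2.5/3 = -25.0000° = -0.436332 rad
cos θ = 0.906308, sin θ = -0.422618 (intermediates below are computed at full precision and shown rounded to 5 d.p.)
v1: (-4.5,0.5) → rotate → (-3.86708,2.35494) → ×s → (-5.09165,3.10067) → (-5.09,3.10)
v2: (-3,-4.5) → rotate → (-4.62071,-2.81053) → ×s → (-6.08393,-3.70053) → (-6.08,-3.70)
v3: (3,4.5) → rotate → (4.62071,2.81053) → ×s → (6.08393,3.70053) → (6.08,3.70)
v4: (-4.5,1.5) → rotate → (-3.44446,3.26124) → ×s → (-4.53520,4.29397) → (-4.54,4.29)

Cross-section at z=2.5: (-5.09,3.10) (-6.08,-3.70) (6.08,3.70) (-4.54,4.29)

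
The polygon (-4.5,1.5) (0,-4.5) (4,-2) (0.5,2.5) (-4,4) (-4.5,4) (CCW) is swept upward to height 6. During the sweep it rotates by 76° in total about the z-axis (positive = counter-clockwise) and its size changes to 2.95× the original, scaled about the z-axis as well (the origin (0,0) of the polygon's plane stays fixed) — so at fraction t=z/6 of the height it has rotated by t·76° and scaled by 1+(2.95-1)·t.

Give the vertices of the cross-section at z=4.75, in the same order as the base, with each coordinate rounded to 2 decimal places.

Cross-section at z=4.75: (-9.00,-8.03) (9.93,-5.69) (9.48,6.30) (-4.88,4.27) (-13.89,-3.76) (-14.52,-4.87)

t = z/height = 4.75/6 = 0.791667
s = 1 + (scale-1)·z/height = 1 + (2.95-1)·4.75/6 = 2.543750
θ = twist·z/height = 76°·4.75/6 = 60.1667° = 1.050106 rad
cos θ = 0.497479, sin θ = 0.867476 (intermediates below are computed at full precision and shown rounded to 5 d.p.)
v1: (-4.5,1.5) → rotate → (-3.53987,-3.15742) → ×s → (-9.00454,-8.03170) → (-9.00,-8.03)
v2: (0,-4.5) → rotate → (3.90364,-2.23865) → ×s → (9.92989,-5.69458) → (9.93,-5.69)
v3: (4,-2) → rotate → (3.72487,2.47495) → ×s → (9.47513,6.29565) → (9.48,6.30)
v4: (0.5,2.5) → rotate → (-1.91995,1.67743) → ×s → (-4.88388,4.26698) → (-4.88,4.27)
v5: (-4,4) → rotate → (-5.45982,-1.47999) → ×s → (-13.88842,-3.76472) → (-13.89,-3.76)
v6: (-4.5,4) → rotate → (-5.70856,-1.91373) → ×s → (-14.52115,-4.86805) → (-14.52,-4.87)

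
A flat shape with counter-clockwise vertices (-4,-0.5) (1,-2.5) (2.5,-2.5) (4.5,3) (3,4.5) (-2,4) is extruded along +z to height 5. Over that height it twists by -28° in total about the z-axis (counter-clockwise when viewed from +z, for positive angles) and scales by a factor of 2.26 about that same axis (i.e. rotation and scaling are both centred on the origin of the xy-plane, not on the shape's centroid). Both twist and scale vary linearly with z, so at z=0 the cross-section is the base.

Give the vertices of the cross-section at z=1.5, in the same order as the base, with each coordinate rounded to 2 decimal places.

Cross-section at z=1.5: (-5.55,0.12) (0.86,-3.61) (2.90,-3.91) (6.74,3.18) (5.00,5.53) (-1.92,5.86)

t = z/height = 1.5/5 = 0.3
s = 1 + (scale-1)·z/height = 1 + (2.26-1)·1.5/5 = 1.378000
θ = twist·z/height = -28°·1.5/5 = -8.4000° = -0.146608 rad
cos θ = 0.989272, sin θ = -0.146083 (intermediates below are computed at full precision and shown rounded to 5 d.p.)
v1: (-4,-0.5) → rotate → (-4.03013,0.08970) → ×s → (-5.55352,0.12360) → (-5.55,0.12)
v2: (1,-2.5) → rotate → (0.62406,-2.61926) → ×s → (0.85996,-3.60935) → (0.86,-3.61)
v3: (2.5,-2.5) → rotate → (2.10797,-2.83839) → ×s → (2.90479,-3.91130) → (2.90,-3.91)
v4: (4.5,3) → rotate → (4.88997,2.31044) → ×s → (6.73838,3.18379) → (6.74,3.18)
v5: (3,4.5) → rotate → (3.62519,4.01348) → ×s → (4.99551,5.53057) → (5.00,5.53)
v6: (-2,4) → rotate → (-1.39421,4.24926) → ×s → (-1.92122,5.85547) → (-1.92,5.86)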